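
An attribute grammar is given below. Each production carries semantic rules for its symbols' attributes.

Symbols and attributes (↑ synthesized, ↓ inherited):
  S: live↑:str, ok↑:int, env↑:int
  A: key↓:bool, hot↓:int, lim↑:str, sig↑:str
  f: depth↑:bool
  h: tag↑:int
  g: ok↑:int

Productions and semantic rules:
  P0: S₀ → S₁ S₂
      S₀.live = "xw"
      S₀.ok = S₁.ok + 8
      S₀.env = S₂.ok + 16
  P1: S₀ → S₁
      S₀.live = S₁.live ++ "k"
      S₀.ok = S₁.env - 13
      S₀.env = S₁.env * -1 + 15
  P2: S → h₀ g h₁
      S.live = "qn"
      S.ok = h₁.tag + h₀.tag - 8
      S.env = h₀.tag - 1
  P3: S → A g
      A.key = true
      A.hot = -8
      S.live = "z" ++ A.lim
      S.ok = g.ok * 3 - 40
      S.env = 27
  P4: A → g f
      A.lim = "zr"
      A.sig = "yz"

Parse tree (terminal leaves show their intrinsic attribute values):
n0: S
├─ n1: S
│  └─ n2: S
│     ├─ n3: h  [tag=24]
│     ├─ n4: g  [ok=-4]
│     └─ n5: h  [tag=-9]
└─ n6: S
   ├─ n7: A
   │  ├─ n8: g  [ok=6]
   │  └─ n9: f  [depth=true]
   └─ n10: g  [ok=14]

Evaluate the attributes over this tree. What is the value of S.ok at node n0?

18

1. n3.tag = 24  [terminal]
2. n4.ok = -4  [terminal]
3. n5.tag = -9  [terminal]
4. n2.live = "qn"  ["qn"]
5. n2.ok = 7  [h₁.tag + h₀.tag - 8]
6. n2.env = 23  [h₀.tag - 1]
7. n1.live = "qnk"  [S₁.live ++ "k"]
8. n1.ok = 10  [S₁.env - 13]
9. n1.env = -8  [S₁.env * -1 + 15]
10. n7.key = true  [true]
11. n7.hot = -8  [-8]
12. n8.ok = 6  [terminal]
13. n9.depth = true  [terminal]
14. n7.lim = "zr"  ["zr"]
15. n7.sig = "yz"  ["yz"]
16. n10.ok = 14  [terminal]
17. n6.live = "zzr"  ["z" ++ A.lim]
18. n6.ok = 2  [g.ok * 3 - 40]
19. n6.env = 27  [27]
20. n0.live = "xw"  ["xw"]
21. n0.ok = 18  [S₁.ok + 8]
22. n0.env = 18  [S₂.ok + 16]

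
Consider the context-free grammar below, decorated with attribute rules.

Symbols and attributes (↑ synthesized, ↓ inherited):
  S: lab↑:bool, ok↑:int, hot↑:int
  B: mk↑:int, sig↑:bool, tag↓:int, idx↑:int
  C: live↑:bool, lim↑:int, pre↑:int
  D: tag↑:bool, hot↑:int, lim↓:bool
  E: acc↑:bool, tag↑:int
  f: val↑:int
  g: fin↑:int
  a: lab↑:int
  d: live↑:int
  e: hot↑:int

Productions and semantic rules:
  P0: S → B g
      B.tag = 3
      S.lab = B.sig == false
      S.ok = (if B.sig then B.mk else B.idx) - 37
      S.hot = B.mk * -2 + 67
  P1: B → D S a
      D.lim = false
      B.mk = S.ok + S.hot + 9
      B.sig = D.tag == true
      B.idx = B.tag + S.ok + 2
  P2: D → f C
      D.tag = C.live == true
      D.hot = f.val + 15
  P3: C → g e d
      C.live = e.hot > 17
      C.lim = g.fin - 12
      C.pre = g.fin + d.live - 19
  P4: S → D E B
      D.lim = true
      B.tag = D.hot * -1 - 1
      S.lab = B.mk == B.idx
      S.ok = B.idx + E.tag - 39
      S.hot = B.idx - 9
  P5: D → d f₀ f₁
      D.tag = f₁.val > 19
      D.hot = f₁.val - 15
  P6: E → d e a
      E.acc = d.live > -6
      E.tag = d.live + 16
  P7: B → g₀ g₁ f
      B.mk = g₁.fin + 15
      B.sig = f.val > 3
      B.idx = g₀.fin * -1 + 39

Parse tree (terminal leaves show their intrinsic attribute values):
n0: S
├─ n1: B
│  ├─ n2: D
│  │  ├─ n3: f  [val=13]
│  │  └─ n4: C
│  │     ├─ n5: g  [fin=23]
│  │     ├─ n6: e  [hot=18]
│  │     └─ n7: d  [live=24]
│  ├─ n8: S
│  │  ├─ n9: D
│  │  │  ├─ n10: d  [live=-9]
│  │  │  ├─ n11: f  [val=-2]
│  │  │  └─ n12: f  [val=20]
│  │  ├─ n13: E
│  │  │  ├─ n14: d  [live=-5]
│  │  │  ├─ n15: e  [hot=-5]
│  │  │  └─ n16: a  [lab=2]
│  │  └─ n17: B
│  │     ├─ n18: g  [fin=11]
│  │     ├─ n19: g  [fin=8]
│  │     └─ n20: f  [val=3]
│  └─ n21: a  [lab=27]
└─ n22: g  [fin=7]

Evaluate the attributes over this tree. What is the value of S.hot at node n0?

11

1. n1.tag = 3  [3]
2. n2.lim = false  [false]
3. n3.val = 13  [terminal]
4. n5.fin = 23  [terminal]
5. n6.hot = 18  [terminal]
6. n7.live = 24  [terminal]
7. n4.live = true  [e.hot > 17]
8. n4.lim = 11  [g.fin - 12]
9. n4.pre = 28  [g.fin + d.live - 19]
10. n2.tag = true  [C.live == true]
11. n2.hot = 28  [f.val + 15]
12. n9.lim = true  [true]
13. n10.live = -9  [terminal]
14. n11.val = -2  [terminal]
15. n12.val = 20  [terminal]
16. n9.tag = true  [f₁.val > 19]
17. n9.hot = 5  [f₁.val - 15]
18. n14.live = -5  [terminal]
19. n15.hot = -5  [terminal]
20. n16.lab = 2  [terminal]
21. n13.acc = true  [d.live > -6]
22. n13.tag = 11  [d.live + 16]
23. n17.tag = -6  [D.hot * -1 - 1]
24. n18.fin = 11  [terminal]
25. n19.fin = 8  [terminal]
26. n20.val = 3  [terminal]
27. n17.mk = 23  [g₁.fin + 15]
28. n17.sig = false  [f.val > 3]
29. n17.idx = 28  [g₀.fin * -1 + 39]
30. n8.lab = false  [B.mk == B.idx]
31. n8.ok = 0  [B.idx + E.tag - 39]
32. n8.hot = 19  [B.idx - 9]
33. n21.lab = 27  [terminal]
34. n1.mk = 28  [S.ok + S.hot + 9]
35. n1.sig = true  [D.tag == true]
36. n1.idx = 5  [B.tag + S.ok + 2]
37. n22.fin = 7  [terminal]
38. n0.lab = false  [B.sig == false]
39. n0.ok = -9  [(if B.sig then B.mk else B.idx) - 37]
40. n0.hot = 11  [B.mk * -2 + 67]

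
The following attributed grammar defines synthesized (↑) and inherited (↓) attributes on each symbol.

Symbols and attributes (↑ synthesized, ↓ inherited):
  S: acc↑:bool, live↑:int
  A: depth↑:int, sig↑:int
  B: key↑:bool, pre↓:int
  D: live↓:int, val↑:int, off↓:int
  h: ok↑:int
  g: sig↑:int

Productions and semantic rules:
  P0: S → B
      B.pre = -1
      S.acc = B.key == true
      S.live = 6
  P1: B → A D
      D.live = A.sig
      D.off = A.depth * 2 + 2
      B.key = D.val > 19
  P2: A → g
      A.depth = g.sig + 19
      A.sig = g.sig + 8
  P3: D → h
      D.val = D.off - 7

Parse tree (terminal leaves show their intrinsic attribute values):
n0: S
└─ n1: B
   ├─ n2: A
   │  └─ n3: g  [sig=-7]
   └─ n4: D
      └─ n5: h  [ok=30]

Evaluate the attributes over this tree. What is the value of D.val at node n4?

19

1. n1.pre = -1  [-1]
2. n3.sig = -7  [terminal]
3. n2.depth = 12  [g.sig + 19]
4. n2.sig = 1  [g.sig + 8]
5. n4.live = 1  [A.sig]
6. n4.off = 26  [A.depth * 2 + 2]
7. n5.ok = 30  [terminal]
8. n4.val = 19  [D.off - 7]
9. n1.key = false  [D.val > 19]
10. n0.acc = false  [B.key == true]
11. n0.live = 6  [6]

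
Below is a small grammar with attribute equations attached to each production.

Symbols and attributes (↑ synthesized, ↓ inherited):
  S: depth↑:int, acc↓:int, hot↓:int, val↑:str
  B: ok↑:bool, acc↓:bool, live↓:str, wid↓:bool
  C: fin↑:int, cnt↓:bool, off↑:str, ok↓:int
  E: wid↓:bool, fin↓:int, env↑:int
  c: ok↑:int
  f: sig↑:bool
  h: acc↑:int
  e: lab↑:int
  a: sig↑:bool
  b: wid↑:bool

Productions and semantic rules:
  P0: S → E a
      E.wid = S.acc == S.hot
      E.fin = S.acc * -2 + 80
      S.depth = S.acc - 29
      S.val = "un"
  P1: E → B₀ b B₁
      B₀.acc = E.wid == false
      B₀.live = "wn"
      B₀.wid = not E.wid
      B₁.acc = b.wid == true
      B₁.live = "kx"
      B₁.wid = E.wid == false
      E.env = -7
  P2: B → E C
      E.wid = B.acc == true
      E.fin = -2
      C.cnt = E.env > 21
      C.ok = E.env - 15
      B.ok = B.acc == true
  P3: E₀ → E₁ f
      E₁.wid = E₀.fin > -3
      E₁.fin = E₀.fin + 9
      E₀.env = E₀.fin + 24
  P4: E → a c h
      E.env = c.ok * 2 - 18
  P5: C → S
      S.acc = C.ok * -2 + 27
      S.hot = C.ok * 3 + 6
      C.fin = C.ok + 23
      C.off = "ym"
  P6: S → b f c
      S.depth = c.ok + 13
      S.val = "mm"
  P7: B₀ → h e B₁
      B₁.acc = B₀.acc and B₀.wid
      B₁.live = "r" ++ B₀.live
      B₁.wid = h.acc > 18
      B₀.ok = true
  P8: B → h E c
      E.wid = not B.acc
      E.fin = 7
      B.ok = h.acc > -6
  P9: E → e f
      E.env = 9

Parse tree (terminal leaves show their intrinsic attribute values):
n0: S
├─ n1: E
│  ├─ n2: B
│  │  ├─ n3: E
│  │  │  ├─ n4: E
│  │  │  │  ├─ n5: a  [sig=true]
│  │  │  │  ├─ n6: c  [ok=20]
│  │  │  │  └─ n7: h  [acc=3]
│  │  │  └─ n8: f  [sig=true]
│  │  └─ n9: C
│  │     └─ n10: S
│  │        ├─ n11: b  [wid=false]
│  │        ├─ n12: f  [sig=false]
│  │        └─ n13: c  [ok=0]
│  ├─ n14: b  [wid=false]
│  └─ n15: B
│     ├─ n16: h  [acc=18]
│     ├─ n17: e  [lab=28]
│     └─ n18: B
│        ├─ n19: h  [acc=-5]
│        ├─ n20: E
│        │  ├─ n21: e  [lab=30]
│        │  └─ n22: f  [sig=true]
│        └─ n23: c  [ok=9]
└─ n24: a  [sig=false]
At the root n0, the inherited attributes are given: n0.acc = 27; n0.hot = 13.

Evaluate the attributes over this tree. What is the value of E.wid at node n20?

1. n0.acc = 27  [given at root]
2. n0.hot = 13  [given at root]
3. n1.wid = false  [S.acc == S.hot]
4. n1.fin = 26  [S.acc * -2 + 80]
5. n2.acc = true  [E.wid == false]
6. n2.live = "wn"  ["wn"]
7. n2.wid = true  [not E.wid]
8. n3.wid = true  [B.acc == true]
9. n3.fin = -2  [-2]
10. n4.wid = true  [E₀.fin > -3]
11. n4.fin = 7  [E₀.fin + 9]
12. n5.sig = true  [terminal]
13. n6.ok = 20  [terminal]
14. n7.acc = 3  [terminal]
15. n4.env = 22  [c.ok * 2 - 18]
16. n8.sig = true  [terminal]
17. n3.env = 22  [E₀.fin + 24]
18. n9.cnt = true  [E.env > 21]
19. n9.ok = 7  [E.env - 15]
20. n10.acc = 13  [C.ok * -2 + 27]
21. n10.hot = 27  [C.ok * 3 + 6]
22. n11.wid = false  [terminal]
23. n12.sig = false  [terminal]
24. n13.ok = 0  [terminal]
25. n10.depth = 13  [c.ok + 13]
26. n10.val = "mm"  ["mm"]
27. n9.fin = 30  [C.ok + 23]
28. n9.off = "ym"  ["ym"]
29. n2.ok = true  [B.acc == true]
30. n14.wid = false  [terminal]
31. n15.acc = false  [b.wid == true]
32. n15.live = "kx"  ["kx"]
33. n15.wid = true  [E.wid == false]
34. n16.acc = 18  [terminal]
35. n17.lab = 28  [terminal]
36. n18.acc = false  [B₀.acc and B₀.wid]
37. n18.live = "rkx"  ["r" ++ B₀.live]
38. n18.wid = false  [h.acc > 18]
39. n19.acc = -5  [terminal]
40. n20.wid = true  [not B.acc]
41. n20.fin = 7  [7]
42. n21.lab = 30  [terminal]
43. n22.sig = true  [terminal]
44. n20.env = 9  [9]
45. n23.ok = 9  [terminal]
46. n18.ok = true  [h.acc > -6]
47. n15.ok = true  [true]
48. n1.env = -7  [-7]
49. n24.sig = false  [terminal]
50. n0.depth = -2  [S.acc - 29]
51. n0.val = "un"  ["un"]

true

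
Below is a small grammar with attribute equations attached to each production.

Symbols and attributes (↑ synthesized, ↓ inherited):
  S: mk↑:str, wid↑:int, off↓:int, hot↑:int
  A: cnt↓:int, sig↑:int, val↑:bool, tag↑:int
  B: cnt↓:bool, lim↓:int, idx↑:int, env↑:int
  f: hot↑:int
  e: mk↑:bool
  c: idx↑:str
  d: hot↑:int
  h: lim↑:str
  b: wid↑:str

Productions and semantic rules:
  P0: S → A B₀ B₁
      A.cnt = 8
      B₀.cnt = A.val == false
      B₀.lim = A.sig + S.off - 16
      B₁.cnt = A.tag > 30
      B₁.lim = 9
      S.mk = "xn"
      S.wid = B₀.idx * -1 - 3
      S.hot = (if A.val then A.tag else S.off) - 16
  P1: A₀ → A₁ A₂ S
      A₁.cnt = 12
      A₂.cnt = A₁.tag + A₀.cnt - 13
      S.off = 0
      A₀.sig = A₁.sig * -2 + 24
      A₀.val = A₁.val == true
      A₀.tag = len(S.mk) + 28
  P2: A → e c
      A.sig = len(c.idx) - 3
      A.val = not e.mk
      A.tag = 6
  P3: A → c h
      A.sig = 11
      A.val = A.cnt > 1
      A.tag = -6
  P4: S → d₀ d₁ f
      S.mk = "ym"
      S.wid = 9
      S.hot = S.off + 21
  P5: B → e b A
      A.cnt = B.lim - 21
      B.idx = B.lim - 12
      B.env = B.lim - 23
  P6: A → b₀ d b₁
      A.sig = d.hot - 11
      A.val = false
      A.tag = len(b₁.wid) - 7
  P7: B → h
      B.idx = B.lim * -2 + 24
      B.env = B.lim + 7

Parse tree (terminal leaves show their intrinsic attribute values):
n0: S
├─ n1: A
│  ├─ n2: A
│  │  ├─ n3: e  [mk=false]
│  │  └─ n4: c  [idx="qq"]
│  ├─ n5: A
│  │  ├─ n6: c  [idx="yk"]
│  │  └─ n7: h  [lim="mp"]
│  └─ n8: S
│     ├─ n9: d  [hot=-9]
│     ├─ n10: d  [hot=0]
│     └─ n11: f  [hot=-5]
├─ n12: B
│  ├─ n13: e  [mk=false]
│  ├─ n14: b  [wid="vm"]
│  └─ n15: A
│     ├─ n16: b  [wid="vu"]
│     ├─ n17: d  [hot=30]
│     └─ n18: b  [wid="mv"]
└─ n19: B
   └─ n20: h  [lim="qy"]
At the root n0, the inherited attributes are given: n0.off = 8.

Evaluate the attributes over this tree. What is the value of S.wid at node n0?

-9

1. n0.off = 8  [given at root]
2. n1.cnt = 8  [8]
3. n2.cnt = 12  [12]
4. n3.mk = false  [terminal]
5. n4.idx = "qq"  [terminal]
6. n2.sig = -1  [len(c.idx) - 3]
7. n2.val = true  [not e.mk]
8. n2.tag = 6  [6]
9. n5.cnt = 1  [A₁.tag + A₀.cnt - 13]
10. n6.idx = "yk"  [terminal]
11. n7.lim = "mp"  [terminal]
12. n5.sig = 11  [11]
13. n5.val = false  [A.cnt > 1]
14. n5.tag = -6  [-6]
15. n8.off = 0  [0]
16. n9.hot = -9  [terminal]
17. n10.hot = 0  [terminal]
18. n11.hot = -5  [terminal]
19. n8.mk = "ym"  ["ym"]
20. n8.wid = 9  [9]
21. n8.hot = 21  [S.off + 21]
22. n1.sig = 26  [A₁.sig * -2 + 24]
23. n1.val = true  [A₁.val == true]
24. n1.tag = 30  [len(S.mk) + 28]
25. n12.cnt = false  [A.val == false]
26. n12.lim = 18  [A.sig + S.off - 16]
27. n13.mk = false  [terminal]
28. n14.wid = "vm"  [terminal]
29. n15.cnt = -3  [B.lim - 21]
30. n16.wid = "vu"  [terminal]
31. n17.hot = 30  [terminal]
32. n18.wid = "mv"  [terminal]
33. n15.sig = 19  [d.hot - 11]
34. n15.val = false  [false]
35. n15.tag = -5  [len(b₁.wid) - 7]
36. n12.idx = 6  [B.lim - 12]
37. n12.env = -5  [B.lim - 23]
38. n19.cnt = false  [A.tag > 30]
39. n19.lim = 9  [9]
40. n20.lim = "qy"  [terminal]
41. n19.idx = 6  [B.lim * -2 + 24]
42. n19.env = 16  [B.lim + 7]
43. n0.mk = "xn"  ["xn"]
44. n0.wid = -9  [B₀.idx * -1 - 3]
45. n0.hot = 14  [(if A.val then A.tag else S.off) - 16]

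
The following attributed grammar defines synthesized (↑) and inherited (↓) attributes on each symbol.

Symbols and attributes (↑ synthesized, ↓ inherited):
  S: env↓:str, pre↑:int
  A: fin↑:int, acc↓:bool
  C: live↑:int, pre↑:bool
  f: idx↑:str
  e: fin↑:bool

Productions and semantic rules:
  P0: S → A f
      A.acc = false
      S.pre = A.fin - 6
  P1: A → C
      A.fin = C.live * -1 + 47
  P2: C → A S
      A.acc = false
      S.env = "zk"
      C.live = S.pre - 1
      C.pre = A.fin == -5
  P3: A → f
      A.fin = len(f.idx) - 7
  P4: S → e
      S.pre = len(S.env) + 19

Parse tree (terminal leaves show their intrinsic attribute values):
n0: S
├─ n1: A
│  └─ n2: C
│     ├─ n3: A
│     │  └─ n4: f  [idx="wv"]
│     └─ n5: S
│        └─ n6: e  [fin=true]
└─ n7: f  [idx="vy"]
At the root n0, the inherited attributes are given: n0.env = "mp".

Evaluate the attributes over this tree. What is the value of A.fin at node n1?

1. n0.env = "mp"  [given at root]
2. n1.acc = false  [false]
3. n3.acc = false  [false]
4. n4.idx = "wv"  [terminal]
5. n3.fin = -5  [len(f.idx) - 7]
6. n5.env = "zk"  ["zk"]
7. n6.fin = true  [terminal]
8. n5.pre = 21  [len(S.env) + 19]
9. n2.live = 20  [S.pre - 1]
10. n2.pre = true  [A.fin == -5]
11. n1.fin = 27  [C.live * -1 + 47]
12. n7.idx = "vy"  [terminal]
13. n0.pre = 21  [A.fin - 6]

27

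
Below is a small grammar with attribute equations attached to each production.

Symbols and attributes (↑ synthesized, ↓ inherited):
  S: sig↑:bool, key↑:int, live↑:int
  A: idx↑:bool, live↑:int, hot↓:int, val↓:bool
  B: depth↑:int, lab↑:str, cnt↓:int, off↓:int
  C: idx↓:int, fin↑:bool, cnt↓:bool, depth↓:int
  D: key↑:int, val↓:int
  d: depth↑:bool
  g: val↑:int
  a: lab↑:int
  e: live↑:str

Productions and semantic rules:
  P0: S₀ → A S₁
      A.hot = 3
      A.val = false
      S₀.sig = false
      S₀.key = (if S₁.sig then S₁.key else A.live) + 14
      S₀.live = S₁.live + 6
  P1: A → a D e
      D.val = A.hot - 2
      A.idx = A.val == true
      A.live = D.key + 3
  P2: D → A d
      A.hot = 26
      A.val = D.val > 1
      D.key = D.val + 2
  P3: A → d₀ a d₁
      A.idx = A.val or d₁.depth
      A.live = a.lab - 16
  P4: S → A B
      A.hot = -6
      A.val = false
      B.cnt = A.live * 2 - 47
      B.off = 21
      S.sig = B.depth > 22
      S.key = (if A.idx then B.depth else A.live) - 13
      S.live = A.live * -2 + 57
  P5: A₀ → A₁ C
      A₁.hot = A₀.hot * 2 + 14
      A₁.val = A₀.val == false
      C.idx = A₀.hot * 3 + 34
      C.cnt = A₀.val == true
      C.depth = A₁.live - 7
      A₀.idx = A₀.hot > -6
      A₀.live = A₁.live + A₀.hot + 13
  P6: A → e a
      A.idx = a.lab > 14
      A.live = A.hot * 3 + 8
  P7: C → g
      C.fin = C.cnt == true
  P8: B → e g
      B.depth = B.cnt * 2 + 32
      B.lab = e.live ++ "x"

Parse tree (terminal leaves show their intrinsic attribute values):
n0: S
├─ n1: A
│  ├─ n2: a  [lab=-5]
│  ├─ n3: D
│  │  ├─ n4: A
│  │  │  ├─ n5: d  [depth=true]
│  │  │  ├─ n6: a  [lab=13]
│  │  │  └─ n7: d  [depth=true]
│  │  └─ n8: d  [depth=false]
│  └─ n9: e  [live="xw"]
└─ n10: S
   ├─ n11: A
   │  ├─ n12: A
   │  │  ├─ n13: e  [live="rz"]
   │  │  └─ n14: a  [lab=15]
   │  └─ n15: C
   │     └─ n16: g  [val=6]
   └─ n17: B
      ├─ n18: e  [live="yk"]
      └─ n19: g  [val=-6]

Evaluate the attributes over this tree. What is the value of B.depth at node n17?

22

1. n1.hot = 3  [3]
2. n1.val = false  [false]
3. n2.lab = -5  [terminal]
4. n3.val = 1  [A.hot - 2]
5. n4.hot = 26  [26]
6. n4.val = false  [D.val > 1]
7. n5.depth = true  [terminal]
8. n6.lab = 13  [terminal]
9. n7.depth = true  [terminal]
10. n4.idx = true  [A.val or d₁.depth]
11. n4.live = -3  [a.lab - 16]
12. n8.depth = false  [terminal]
13. n3.key = 3  [D.val + 2]
14. n9.live = "xw"  [terminal]
15. n1.idx = false  [A.val == true]
16. n1.live = 6  [D.key + 3]
17. n11.hot = -6  [-6]
18. n11.val = false  [false]
19. n12.hot = 2  [A₀.hot * 2 + 14]
20. n12.val = true  [A₀.val == false]
21. n13.live = "rz"  [terminal]
22. n14.lab = 15  [terminal]
23. n12.idx = true  [a.lab > 14]
24. n12.live = 14  [A.hot * 3 + 8]
25. n15.idx = 16  [A₀.hot * 3 + 34]
26. n15.cnt = false  [A₀.val == true]
27. n15.depth = 7  [A₁.live - 7]
28. n16.val = 6  [terminal]
29. n15.fin = false  [C.cnt == true]
30. n11.idx = false  [A₀.hot > -6]
31. n11.live = 21  [A₁.live + A₀.hot + 13]
32. n17.cnt = -5  [A.live * 2 - 47]
33. n17.off = 21  [21]
34. n18.live = "yk"  [terminal]
35. n19.val = -6  [terminal]
36. n17.depth = 22  [B.cnt * 2 + 32]
37. n17.lab = "ykx"  [e.live ++ "x"]
38. n10.sig = false  [B.depth > 22]
39. n10.key = 8  [(if A.idx then B.depth else A.live) - 13]
40. n10.live = 15  [A.live * -2 + 57]
41. n0.sig = false  [false]
42. n0.key = 20  [(if S₁.sig then S₁.key else A.live) + 14]
43. n0.live = 21  [S₁.live + 6]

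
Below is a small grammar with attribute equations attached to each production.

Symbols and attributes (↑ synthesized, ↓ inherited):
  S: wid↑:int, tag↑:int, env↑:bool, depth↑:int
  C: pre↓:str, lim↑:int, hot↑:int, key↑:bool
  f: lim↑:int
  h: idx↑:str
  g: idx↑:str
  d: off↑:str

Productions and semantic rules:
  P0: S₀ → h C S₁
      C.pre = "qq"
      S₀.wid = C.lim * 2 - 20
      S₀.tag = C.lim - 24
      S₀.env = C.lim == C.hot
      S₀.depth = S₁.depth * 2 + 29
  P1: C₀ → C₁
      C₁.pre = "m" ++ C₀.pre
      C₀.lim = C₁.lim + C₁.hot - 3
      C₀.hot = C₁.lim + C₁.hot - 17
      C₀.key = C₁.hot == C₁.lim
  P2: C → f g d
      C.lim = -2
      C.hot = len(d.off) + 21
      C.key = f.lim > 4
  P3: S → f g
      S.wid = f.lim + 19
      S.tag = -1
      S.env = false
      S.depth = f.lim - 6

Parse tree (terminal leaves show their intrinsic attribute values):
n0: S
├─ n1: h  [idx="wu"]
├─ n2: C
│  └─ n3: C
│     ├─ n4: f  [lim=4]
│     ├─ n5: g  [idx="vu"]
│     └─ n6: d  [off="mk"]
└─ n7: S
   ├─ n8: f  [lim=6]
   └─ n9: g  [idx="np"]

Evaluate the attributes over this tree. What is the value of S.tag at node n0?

1. n1.idx = "wu"  [terminal]
2. n2.pre = "qq"  ["qq"]
3. n3.pre = "mqq"  ["m" ++ C₀.pre]
4. n4.lim = 4  [terminal]
5. n5.idx = "vu"  [terminal]
6. n6.off = "mk"  [terminal]
7. n3.lim = -2  [-2]
8. n3.hot = 23  [len(d.off) + 21]
9. n3.key = false  [f.lim > 4]
10. n2.lim = 18  [C₁.lim + C₁.hot - 3]
11. n2.hot = 4  [C₁.lim + C₁.hot - 17]
12. n2.key = false  [C₁.hot == C₁.lim]
13. n8.lim = 6  [terminal]
14. n9.idx = "np"  [terminal]
15. n7.wid = 25  [f.lim + 19]
16. n7.tag = -1  [-1]
17. n7.env = false  [false]
18. n7.depth = 0  [f.lim - 6]
19. n0.wid = 16  [C.lim * 2 - 20]
20. n0.tag = -6  [C.lim - 24]
21. n0.env = false  [C.lim == C.hot]
22. n0.depth = 29  [S₁.depth * 2 + 29]

-6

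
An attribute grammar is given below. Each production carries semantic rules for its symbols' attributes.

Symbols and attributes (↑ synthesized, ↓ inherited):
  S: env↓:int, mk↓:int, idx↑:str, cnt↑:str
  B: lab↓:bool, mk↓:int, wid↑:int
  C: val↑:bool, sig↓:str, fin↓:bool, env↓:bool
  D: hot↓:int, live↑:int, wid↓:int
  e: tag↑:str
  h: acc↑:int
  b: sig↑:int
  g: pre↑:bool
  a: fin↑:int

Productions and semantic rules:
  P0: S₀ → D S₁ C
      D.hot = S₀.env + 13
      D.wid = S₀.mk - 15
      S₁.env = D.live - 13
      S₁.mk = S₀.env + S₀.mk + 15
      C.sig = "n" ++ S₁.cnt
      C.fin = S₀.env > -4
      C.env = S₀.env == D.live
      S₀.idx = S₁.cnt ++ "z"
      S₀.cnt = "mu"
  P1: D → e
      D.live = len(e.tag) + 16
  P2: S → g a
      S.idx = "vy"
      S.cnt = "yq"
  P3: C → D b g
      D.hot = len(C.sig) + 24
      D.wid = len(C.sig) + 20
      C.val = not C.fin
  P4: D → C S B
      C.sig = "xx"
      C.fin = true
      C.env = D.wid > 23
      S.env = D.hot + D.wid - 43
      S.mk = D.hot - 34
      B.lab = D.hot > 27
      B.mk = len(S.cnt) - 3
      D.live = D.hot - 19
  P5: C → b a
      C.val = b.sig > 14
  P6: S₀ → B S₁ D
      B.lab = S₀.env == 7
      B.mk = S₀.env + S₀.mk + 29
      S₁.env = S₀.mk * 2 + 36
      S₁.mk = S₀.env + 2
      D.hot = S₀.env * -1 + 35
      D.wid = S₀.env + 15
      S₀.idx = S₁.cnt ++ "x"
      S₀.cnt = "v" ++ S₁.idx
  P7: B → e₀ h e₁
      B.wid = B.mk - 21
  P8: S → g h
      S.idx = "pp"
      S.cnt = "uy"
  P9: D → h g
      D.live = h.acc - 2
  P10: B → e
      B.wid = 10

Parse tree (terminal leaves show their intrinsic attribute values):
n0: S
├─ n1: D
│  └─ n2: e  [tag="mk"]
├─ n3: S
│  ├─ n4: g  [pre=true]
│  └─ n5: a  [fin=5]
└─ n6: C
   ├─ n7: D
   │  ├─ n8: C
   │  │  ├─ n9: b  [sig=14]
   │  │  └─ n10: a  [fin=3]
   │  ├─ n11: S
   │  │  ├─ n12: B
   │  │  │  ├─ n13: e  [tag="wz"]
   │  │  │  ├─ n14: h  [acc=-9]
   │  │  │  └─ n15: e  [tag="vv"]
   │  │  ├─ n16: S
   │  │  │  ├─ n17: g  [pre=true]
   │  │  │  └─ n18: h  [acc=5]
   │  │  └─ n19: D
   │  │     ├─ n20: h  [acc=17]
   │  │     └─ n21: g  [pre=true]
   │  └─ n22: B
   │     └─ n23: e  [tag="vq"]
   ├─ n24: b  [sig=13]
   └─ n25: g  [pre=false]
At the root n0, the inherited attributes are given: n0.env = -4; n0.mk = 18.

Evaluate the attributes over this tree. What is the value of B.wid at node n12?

1. n0.env = -4  [given at root]
2. n0.mk = 18  [given at root]
3. n1.hot = 9  [S₀.env + 13]
4. n1.wid = 3  [S₀.mk - 15]
5. n2.tag = "mk"  [terminal]
6. n1.live = 18  [len(e.tag) + 16]
7. n3.env = 5  [D.live - 13]
8. n3.mk = 29  [S₀.env + S₀.mk + 15]
9. n4.pre = true  [terminal]
10. n5.fin = 5  [terminal]
11. n3.idx = "vy"  ["vy"]
12. n3.cnt = "yq"  ["yq"]
13. n6.sig = "nyq"  ["n" ++ S₁.cnt]
14. n6.fin = false  [S₀.env > -4]
15. n6.env = false  [S₀.env == D.live]
16. n7.hot = 27  [len(C.sig) + 24]
17. n7.wid = 23  [len(C.sig) + 20]
18. n8.sig = "xx"  ["xx"]
19. n8.fin = true  [true]
20. n8.env = false  [D.wid > 23]
21. n9.sig = 14  [terminal]
22. n10.fin = 3  [terminal]
23. n8.val = false  [b.sig > 14]
24. n11.env = 7  [D.hot + D.wid - 43]
25. n11.mk = -7  [D.hot - 34]
26. n12.lab = true  [S₀.env == 7]
27. n12.mk = 29  [S₀.env + S₀.mk + 29]
28. n13.tag = "wz"  [terminal]
29. n14.acc = -9  [terminal]
30. n15.tag = "vv"  [terminal]
31. n12.wid = 8  [B.mk - 21]
32. n16.env = 22  [S₀.mk * 2 + 36]
33. n16.mk = 9  [S₀.env + 2]
34. n17.pre = true  [terminal]
35. n18.acc = 5  [terminal]
36. n16.idx = "pp"  ["pp"]
37. n16.cnt = "uy"  ["uy"]
38. n19.hot = 28  [S₀.env * -1 + 35]
39. n19.wid = 22  [S₀.env + 15]
40. n20.acc = 17  [terminal]
41. n21.pre = true  [terminal]
42. n19.live = 15  [h.acc - 2]
43. n11.idx = "uyx"  [S₁.cnt ++ "x"]
44. n11.cnt = "vpp"  ["v" ++ S₁.idx]
45. n22.lab = false  [D.hot > 27]
46. n22.mk = 0  [len(S.cnt) - 3]
47. n23.tag = "vq"  [terminal]
48. n22.wid = 10  [10]
49. n7.live = 8  [D.hot - 19]
50. n24.sig = 13  [terminal]
51. n25.pre = false  [terminal]
52. n6.val = true  [not C.fin]
53. n0.idx = "yqz"  [S₁.cnt ++ "z"]
54. n0.cnt = "mu"  ["mu"]

8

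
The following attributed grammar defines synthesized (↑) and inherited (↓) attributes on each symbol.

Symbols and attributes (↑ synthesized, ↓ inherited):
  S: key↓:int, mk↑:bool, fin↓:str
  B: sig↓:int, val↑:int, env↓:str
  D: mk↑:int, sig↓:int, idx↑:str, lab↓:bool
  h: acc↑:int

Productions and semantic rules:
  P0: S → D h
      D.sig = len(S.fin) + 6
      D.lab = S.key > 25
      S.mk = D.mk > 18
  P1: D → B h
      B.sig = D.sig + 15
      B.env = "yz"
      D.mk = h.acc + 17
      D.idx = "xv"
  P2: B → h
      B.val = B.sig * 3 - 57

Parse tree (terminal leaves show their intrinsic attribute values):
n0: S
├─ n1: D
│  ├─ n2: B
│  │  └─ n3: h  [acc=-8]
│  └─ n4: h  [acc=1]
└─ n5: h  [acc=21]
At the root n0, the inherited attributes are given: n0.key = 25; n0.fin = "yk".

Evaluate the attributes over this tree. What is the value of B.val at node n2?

12

1. n0.key = 25  [given at root]
2. n0.fin = "yk"  [given at root]
3. n1.sig = 8  [len(S.fin) + 6]
4. n1.lab = false  [S.key > 25]
5. n2.sig = 23  [D.sig + 15]
6. n2.env = "yz"  ["yz"]
7. n3.acc = -8  [terminal]
8. n2.val = 12  [B.sig * 3 - 57]
9. n4.acc = 1  [terminal]
10. n1.mk = 18  [h.acc + 17]
11. n1.idx = "xv"  ["xv"]
12. n5.acc = 21  [terminal]
13. n0.mk = false  [D.mk > 18]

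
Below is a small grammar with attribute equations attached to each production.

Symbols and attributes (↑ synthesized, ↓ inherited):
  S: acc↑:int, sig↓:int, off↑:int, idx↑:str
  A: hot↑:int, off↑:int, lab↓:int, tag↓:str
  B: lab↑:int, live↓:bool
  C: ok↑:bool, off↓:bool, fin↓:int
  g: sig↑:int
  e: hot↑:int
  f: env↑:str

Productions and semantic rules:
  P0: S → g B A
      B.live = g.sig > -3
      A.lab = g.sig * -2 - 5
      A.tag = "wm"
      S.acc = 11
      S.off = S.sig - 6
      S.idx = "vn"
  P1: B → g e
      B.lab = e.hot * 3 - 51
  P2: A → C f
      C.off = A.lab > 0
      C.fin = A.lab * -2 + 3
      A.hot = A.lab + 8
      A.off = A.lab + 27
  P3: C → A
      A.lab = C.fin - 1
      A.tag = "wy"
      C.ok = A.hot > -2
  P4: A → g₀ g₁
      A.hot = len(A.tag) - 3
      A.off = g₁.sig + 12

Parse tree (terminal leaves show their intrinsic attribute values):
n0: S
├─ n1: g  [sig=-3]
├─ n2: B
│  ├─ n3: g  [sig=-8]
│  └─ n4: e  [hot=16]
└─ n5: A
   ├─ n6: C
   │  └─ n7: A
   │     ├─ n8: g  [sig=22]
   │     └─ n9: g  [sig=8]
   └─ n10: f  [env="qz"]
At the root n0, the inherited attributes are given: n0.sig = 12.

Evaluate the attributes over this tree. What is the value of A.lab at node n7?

0

1. n0.sig = 12  [given at root]
2. n1.sig = -3  [terminal]
3. n2.live = false  [g.sig > -3]
4. n3.sig = -8  [terminal]
5. n4.hot = 16  [terminal]
6. n2.lab = -3  [e.hot * 3 - 51]
7. n5.lab = 1  [g.sig * -2 - 5]
8. n5.tag = "wm"  ["wm"]
9. n6.off = true  [A.lab > 0]
10. n6.fin = 1  [A.lab * -2 + 3]
11. n7.lab = 0  [C.fin - 1]
12. n7.tag = "wy"  ["wy"]
13. n8.sig = 22  [terminal]
14. n9.sig = 8  [terminal]
15. n7.hot = -1  [len(A.tag) - 3]
16. n7.off = 20  [g₁.sig + 12]
17. n6.ok = true  [A.hot > -2]
18. n10.env = "qz"  [terminal]
19. n5.hot = 9  [A.lab + 8]
20. n5.off = 28  [A.lab + 27]
21. n0.acc = 11  [11]
22. n0.off = 6  [S.sig - 6]
23. n0.idx = "vn"  ["vn"]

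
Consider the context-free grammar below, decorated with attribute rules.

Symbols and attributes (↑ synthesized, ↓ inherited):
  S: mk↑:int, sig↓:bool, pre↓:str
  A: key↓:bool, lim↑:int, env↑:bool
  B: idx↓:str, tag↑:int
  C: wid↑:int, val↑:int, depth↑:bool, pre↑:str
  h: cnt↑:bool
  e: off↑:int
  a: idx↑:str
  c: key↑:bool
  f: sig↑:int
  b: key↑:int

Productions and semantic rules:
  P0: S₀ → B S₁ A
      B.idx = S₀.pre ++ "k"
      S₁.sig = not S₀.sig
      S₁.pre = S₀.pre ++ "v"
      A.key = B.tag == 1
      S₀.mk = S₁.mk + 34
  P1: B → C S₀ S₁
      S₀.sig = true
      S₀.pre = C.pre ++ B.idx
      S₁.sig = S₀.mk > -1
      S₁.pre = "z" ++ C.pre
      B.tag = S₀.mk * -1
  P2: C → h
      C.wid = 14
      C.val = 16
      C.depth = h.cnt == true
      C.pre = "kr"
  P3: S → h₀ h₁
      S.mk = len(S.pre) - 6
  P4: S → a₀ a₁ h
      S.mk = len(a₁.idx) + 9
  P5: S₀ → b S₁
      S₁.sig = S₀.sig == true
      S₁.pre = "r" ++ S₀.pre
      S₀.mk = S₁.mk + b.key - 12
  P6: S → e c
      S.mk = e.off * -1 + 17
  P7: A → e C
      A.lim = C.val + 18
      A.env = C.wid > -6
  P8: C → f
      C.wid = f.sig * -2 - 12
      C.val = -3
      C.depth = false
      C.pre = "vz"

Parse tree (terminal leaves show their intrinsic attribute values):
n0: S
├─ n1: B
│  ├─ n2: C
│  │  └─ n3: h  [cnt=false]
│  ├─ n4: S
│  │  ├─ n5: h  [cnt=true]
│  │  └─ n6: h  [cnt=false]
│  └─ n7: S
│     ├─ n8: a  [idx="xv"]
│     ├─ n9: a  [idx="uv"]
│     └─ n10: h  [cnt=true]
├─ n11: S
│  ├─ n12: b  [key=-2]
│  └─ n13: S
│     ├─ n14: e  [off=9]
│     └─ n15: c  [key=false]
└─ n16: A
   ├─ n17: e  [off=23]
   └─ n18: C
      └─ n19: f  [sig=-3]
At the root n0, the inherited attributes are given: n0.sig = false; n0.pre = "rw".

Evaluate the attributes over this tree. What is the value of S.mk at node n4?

1. n0.sig = false  [given at root]
2. n0.pre = "rw"  [given at root]
3. n1.idx = "rwk"  [S₀.pre ++ "k"]
4. n3.cnt = false  [terminal]
5. n2.wid = 14  [14]
6. n2.val = 16  [16]
7. n2.depth = false  [h.cnt == true]
8. n2.pre = "kr"  ["kr"]
9. n4.sig = true  [true]
10. n4.pre = "krrwk"  [C.pre ++ B.idx]
11. n5.cnt = true  [terminal]
12. n6.cnt = false  [terminal]
13. n4.mk = -1  [len(S.pre) - 6]
14. n7.sig = false  [S₀.mk > -1]
15. n7.pre = "zkr"  ["z" ++ C.pre]
16. n8.idx = "xv"  [terminal]
17. n9.idx = "uv"  [terminal]
18. n10.cnt = true  [terminal]
19. n7.mk = 11  [len(a₁.idx) + 9]
20. n1.tag = 1  [S₀.mk * -1]
21. n11.sig = true  [not S₀.sig]
22. n11.pre = "rwv"  [S₀.pre ++ "v"]
23. n12.key = -2  [terminal]
24. n13.sig = true  [S₀.sig == true]
25. n13.pre = "rrwv"  ["r" ++ S₀.pre]
26. n14.off = 9  [terminal]
27. n15.key = false  [terminal]
28. n13.mk = 8  [e.off * -1 + 17]
29. n11.mk = -6  [S₁.mk + b.key - 12]
30. n16.key = true  [B.tag == 1]
31. n17.off = 23  [terminal]
32. n19.sig = -3  [terminal]
33. n18.wid = -6  [f.sig * -2 - 12]
34. n18.val = -3  [-3]
35. n18.depth = false  [false]
36. n18.pre = "vz"  ["vz"]
37. n16.lim = 15  [C.val + 18]
38. n16.env = false  [C.wid > -6]
39. n0.mk = 28  [S₁.mk + 34]

-1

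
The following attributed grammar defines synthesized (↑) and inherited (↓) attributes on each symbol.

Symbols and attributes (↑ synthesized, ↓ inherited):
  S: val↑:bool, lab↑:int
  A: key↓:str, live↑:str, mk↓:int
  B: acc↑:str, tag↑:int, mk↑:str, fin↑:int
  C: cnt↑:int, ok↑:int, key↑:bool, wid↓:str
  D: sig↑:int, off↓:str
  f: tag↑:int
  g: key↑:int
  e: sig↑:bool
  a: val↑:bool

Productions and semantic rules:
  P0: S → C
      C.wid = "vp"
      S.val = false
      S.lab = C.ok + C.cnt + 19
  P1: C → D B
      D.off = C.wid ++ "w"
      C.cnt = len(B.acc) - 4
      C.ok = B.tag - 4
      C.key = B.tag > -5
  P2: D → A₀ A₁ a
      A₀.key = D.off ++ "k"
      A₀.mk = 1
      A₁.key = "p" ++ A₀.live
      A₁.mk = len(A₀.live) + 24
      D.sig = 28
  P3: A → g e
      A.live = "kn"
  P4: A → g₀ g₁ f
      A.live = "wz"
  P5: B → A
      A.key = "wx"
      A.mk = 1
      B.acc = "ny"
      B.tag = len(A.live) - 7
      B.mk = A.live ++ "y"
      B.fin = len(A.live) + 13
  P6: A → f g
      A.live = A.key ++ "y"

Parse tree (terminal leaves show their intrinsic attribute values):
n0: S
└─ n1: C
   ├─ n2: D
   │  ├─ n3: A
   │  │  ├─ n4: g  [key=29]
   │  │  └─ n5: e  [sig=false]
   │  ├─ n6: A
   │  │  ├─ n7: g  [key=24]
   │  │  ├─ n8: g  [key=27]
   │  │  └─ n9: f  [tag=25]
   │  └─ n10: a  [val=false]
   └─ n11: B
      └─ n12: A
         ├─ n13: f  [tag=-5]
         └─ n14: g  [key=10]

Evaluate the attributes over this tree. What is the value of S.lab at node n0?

1. n1.wid = "vp"  ["vp"]
2. n2.off = "vpw"  [C.wid ++ "w"]
3. n3.key = "vpwk"  [D.off ++ "k"]
4. n3.mk = 1  [1]
5. n4.key = 29  [terminal]
6. n5.sig = false  [terminal]
7. n3.live = "kn"  ["kn"]
8. n6.key = "pkn"  ["p" ++ A₀.live]
9. n6.mk = 26  [len(A₀.live) + 24]
10. n7.key = 24  [terminal]
11. n8.key = 27  [terminal]
12. n9.tag = 25  [terminal]
13. n6.live = "wz"  ["wz"]
14. n10.val = false  [terminal]
15. n2.sig = 28  [28]
16. n12.key = "wx"  ["wx"]
17. n12.mk = 1  [1]
18. n13.tag = -5  [terminal]
19. n14.key = 10  [terminal]
20. n12.live = "wxy"  [A.key ++ "y"]
21. n11.acc = "ny"  ["ny"]
22. n11.tag = -4  [len(A.live) - 7]
23. n11.mk = "wxyy"  [A.live ++ "y"]
24. n11.fin = 16  [len(A.live) + 13]
25. n1.cnt = -2  [len(B.acc) - 4]
26. n1.ok = -8  [B.tag - 4]
27. n1.key = true  [B.tag > -5]
28. n0.val = false  [false]
29. n0.lab = 9  [C.ok + C.cnt + 19]

9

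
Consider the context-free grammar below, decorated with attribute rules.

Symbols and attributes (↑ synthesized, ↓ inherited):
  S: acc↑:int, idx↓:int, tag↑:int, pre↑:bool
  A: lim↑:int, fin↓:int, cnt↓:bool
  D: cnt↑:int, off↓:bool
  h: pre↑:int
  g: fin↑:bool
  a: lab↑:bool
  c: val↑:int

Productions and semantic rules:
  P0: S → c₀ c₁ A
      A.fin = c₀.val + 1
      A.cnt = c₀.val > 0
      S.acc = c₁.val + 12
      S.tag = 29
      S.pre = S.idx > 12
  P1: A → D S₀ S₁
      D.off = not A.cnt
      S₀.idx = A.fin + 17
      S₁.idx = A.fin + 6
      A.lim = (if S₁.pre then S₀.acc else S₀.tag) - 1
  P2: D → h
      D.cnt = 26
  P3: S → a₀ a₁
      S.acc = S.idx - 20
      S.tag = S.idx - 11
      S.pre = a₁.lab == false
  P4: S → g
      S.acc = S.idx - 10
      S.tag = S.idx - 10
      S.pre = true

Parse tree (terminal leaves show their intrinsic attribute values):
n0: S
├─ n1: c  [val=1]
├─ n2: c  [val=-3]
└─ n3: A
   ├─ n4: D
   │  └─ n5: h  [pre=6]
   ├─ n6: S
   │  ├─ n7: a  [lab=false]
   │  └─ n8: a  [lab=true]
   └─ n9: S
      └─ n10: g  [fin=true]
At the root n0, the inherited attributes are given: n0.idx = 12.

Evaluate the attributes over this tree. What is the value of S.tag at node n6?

8

1. n0.idx = 12  [given at root]
2. n1.val = 1  [terminal]
3. n2.val = -3  [terminal]
4. n3.fin = 2  [c₀.val + 1]
5. n3.cnt = true  [c₀.val > 0]
6. n4.off = false  [not A.cnt]
7. n5.pre = 6  [terminal]
8. n4.cnt = 26  [26]
9. n6.idx = 19  [A.fin + 17]
10. n7.lab = false  [terminal]
11. n8.lab = true  [terminal]
12. n6.acc = -1  [S.idx - 20]
13. n6.tag = 8  [S.idx - 11]
14. n6.pre = false  [a₁.lab == false]
15. n9.idx = 8  [A.fin + 6]
16. n10.fin = true  [terminal]
17. n9.acc = -2  [S.idx - 10]
18. n9.tag = -2  [S.idx - 10]
19. n9.pre = true  [true]
20. n3.lim = -2  [(if S₁.pre then S₀.acc else S₀.tag) - 1]
21. n0.acc = 9  [c₁.val + 12]
22. n0.tag = 29  [29]
23. n0.pre = false  [S.idx > 12]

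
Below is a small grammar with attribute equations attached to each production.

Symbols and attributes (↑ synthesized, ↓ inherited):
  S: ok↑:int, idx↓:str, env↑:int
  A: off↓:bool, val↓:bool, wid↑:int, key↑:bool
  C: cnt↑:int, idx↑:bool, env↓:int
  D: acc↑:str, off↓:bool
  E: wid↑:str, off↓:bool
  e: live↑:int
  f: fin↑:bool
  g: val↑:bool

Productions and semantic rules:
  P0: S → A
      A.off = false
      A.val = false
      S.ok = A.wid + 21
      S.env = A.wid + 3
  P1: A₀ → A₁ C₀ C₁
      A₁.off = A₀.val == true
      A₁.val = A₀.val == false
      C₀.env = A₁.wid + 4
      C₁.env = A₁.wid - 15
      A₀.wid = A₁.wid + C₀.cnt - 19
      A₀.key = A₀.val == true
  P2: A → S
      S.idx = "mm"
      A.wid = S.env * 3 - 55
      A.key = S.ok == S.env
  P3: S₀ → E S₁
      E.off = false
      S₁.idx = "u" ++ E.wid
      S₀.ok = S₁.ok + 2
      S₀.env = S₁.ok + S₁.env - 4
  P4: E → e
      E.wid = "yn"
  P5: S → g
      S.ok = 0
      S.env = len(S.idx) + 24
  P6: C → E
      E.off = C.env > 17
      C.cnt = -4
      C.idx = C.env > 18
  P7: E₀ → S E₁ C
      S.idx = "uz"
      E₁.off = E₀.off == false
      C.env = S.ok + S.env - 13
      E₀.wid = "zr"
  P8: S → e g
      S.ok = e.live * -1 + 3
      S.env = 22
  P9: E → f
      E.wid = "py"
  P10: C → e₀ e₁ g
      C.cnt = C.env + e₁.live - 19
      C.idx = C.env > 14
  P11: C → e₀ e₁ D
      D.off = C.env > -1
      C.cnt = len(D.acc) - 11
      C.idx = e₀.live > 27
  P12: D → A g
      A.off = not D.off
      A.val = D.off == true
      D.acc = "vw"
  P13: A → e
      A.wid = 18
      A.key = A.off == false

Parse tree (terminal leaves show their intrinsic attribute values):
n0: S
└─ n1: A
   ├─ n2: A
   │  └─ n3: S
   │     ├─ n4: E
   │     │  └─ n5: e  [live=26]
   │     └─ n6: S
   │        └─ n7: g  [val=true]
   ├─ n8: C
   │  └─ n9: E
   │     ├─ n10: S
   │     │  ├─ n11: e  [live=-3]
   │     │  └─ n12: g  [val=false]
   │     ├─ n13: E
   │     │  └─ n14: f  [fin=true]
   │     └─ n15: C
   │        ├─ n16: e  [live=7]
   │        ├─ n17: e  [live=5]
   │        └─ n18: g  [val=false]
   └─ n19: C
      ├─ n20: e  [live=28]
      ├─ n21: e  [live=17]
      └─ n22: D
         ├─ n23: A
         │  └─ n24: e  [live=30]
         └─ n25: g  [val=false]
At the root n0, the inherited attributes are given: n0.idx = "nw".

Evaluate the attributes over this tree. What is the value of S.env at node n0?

-6

1. n0.idx = "nw"  [given at root]
2. n1.off = false  [false]
3. n1.val = false  [false]
4. n2.off = false  [A₀.val == true]
5. n2.val = true  [A₀.val == false]
6. n3.idx = "mm"  ["mm"]
7. n4.off = false  [false]
8. n5.live = 26  [terminal]
9. n4.wid = "yn"  ["yn"]
10. n6.idx = "uyn"  ["u" ++ E.wid]
11. n7.val = true  [terminal]
12. n6.ok = 0  [0]
13. n6.env = 27  [len(S.idx) + 24]
14. n3.ok = 2  [S₁.ok + 2]
15. n3.env = 23  [S₁.ok + S₁.env - 4]
16. n2.wid = 14  [S.env * 3 - 55]
17. n2.key = false  [S.ok == S.env]
18. n8.env = 18  [A₁.wid + 4]
19. n9.off = true  [C.env > 17]
20. n10.idx = "uz"  ["uz"]
21. n11.live = -3  [terminal]
22. n12.val = false  [terminal]
23. n10.ok = 6  [e.live * -1 + 3]
24. n10.env = 22  [22]
25. n13.off = false  [E₀.off == false]
26. n14.fin = true  [terminal]
27. n13.wid = "py"  ["py"]
28. n15.env = 15  [S.ok + S.env - 13]
29. n16.live = 7  [terminal]
30. n17.live = 5  [terminal]
31. n18.val = false  [terminal]
32. n15.cnt = 1  [C.env + e₁.live - 19]
33. n15.idx = true  [C.env > 14]
34. n9.wid = "zr"  ["zr"]
35. n8.cnt = -4  [-4]
36. n8.idx = false  [C.env > 18]
37. n19.env = -1  [A₁.wid - 15]
38. n20.live = 28  [terminal]
39. n21.live = 17  [terminal]
40. n22.off = false  [C.env > -1]
41. n23.off = true  [not D.off]
42. n23.val = false  [D.off == true]
43. n24.live = 30  [terminal]
44. n23.wid = 18  [18]
45. n23.key = false  [A.off == false]
46. n25.val = false  [terminal]
47. n22.acc = "vw"  ["vw"]
48. n19.cnt = -9  [len(D.acc) - 11]
49. n19.idx = true  [e₀.live > 27]
50. n1.wid = -9  [A₁.wid + C₀.cnt - 19]
51. n1.key = false  [A₀.val == true]
52. n0.ok = 12  [A.wid + 21]
53. n0.env = -6  [A.wid + 3]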